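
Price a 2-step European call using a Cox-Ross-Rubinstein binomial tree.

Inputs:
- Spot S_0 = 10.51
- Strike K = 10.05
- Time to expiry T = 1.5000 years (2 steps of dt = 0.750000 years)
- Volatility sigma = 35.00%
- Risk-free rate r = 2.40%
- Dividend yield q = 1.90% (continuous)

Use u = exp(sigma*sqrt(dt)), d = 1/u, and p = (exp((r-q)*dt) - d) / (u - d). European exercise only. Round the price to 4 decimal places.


Answer: Price = V(0,0) = 1.8690

Derivation:
dt = T/N = 0.750000
u = exp(sigma*sqrt(dt)) = 1.354062; d = 1/u = 0.738519
p = (exp((r-q)*dt) - d) / (u - d) = 0.430901
Discount per step: exp(-r*dt) = 0.982161
Stock lattice S(k, i) with i counting down-moves:
  k=0: S(0,0) = 10.5100
  k=1: S(1,0) = 14.2312; S(1,1) = 7.7618
  k=2: S(2,0) = 19.2699; S(2,1) = 10.5100; S(2,2) = 5.7323
Terminal payoffs V(N, i) = max(S_T - K, 0):
  V(2,0) = 9.219913; V(2,1) = 0.460000; V(2,2) = 0.000000
Backward induction: V(k, i) = exp(-r*dt) * [p * V(k+1, i) + (1-p) * V(k+1, i+1)].
  V(1,0) = exp(-r*dt) * [p*9.219913 + (1-p)*0.460000] = 4.159116
  V(1,1) = exp(-r*dt) * [p*0.460000 + (1-p)*0.000000] = 0.194679
  V(0,0) = exp(-r*dt) * [p*4.159116 + (1-p)*0.194679] = 1.869013


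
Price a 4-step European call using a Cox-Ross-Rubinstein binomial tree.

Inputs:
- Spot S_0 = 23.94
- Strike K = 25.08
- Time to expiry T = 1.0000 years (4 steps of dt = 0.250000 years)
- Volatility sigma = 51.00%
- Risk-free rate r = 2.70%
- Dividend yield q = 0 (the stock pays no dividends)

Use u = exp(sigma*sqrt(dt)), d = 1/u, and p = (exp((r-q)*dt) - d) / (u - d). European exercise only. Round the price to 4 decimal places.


dt = T/N = 0.250000
u = exp(sigma*sqrt(dt)) = 1.290462; d = 1/u = 0.774916
p = (exp((r-q)*dt) - d) / (u - d) = 0.449730
Discount per step: exp(-r*dt) = 0.993273
Stock lattice S(k, i) with i counting down-moves:
  k=0: S(0,0) = 23.9400
  k=1: S(1,0) = 30.8937; S(1,1) = 18.5515
  k=2: S(2,0) = 39.8671; S(2,1) = 23.9400; S(2,2) = 14.3759
  k=3: S(3,0) = 51.4469; S(3,1) = 30.8937; S(3,2) = 18.5515; S(3,3) = 11.1401
  k=4: S(4,0) = 66.3903; S(4,1) = 39.8671; S(4,2) = 23.9400; S(4,3) = 14.3759; S(4,4) = 8.6326
Terminal payoffs V(N, i) = max(S_T - K, 0):
  V(4,0) = 41.310283; V(4,1) = 14.787071; V(4,2) = 0.000000; V(4,3) = 0.000000; V(4,4) = 0.000000
Backward induction: V(k, i) = exp(-r*dt) * [p * V(k+1, i) + (1-p) * V(k+1, i+1)].
  V(3,0) = exp(-r*dt) * [p*41.310283 + (1-p)*14.787071] = 26.535645
  V(3,1) = exp(-r*dt) * [p*14.787071 + (1-p)*0.000000] = 6.605458
  V(3,2) = exp(-r*dt) * [p*0.000000 + (1-p)*0.000000] = 0.000000
  V(3,3) = exp(-r*dt) * [p*0.000000 + (1-p)*0.000000] = 0.000000
  V(2,0) = exp(-r*dt) * [p*26.535645 + (1-p)*6.605458] = 15.463935
  V(2,1) = exp(-r*dt) * [p*6.605458 + (1-p)*0.000000] = 2.950691
  V(2,2) = exp(-r*dt) * [p*0.000000 + (1-p)*0.000000] = 0.000000
  V(1,0) = exp(-r*dt) * [p*15.463935 + (1-p)*2.950691] = 8.520570
  V(1,1) = exp(-r*dt) * [p*2.950691 + (1-p)*0.000000] = 1.318088
  V(0,0) = exp(-r*dt) * [p*8.520570 + (1-p)*1.318088] = 4.526606

Answer: Price = V(0,0) = 4.5266


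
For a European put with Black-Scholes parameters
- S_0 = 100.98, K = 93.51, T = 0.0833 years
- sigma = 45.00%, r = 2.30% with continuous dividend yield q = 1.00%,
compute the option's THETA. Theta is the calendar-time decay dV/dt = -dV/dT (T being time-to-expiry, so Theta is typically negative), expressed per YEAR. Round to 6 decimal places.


Answer: Theta = -24.773494

Derivation:
d1 = 0.6650182086; d2 = 0.5351403814
phi(d1) = 0.3197988284; exp(-qT) = 0.9991673468; exp(-rT) = 0.9980859342
Theta = -S*exp(-qT)*phi(d1)*sigma/(2*sqrt(T)) + r*K*exp(-rT)*N(-d2) - q*S*exp(-qT)*N(-d1)
N(-d1) = 0.2530194234; N(-d2) = 0.2962763942; sqrt(T) = 0.2886173938
Term 1 = -100.9800 * 0.9991673468 * 0.3197988284 * 0.4500 / (2 * 0.2886173938) = -25.1541985597
Term 2 = 0.0230 * 93.5100 * 0.9980859342 * 0.2962763942 = 0.6359908664
Term 3 = -0.0100 * 100.9800 * 0.9991673468 * 0.2530194234 = -0.2552862717
Theta = -25.1541985597 + (0.6359908664) + (-0.2552862717) = -24.773494


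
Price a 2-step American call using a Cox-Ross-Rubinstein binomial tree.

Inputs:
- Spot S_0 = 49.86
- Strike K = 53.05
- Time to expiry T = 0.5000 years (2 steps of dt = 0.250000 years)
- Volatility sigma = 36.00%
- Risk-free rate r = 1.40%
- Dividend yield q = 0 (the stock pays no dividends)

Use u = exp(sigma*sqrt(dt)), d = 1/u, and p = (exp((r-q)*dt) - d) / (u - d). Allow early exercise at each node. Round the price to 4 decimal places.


Answer: Price = V(0,0) = 3.9509

Derivation:
dt = T/N = 0.250000
u = exp(sigma*sqrt(dt)) = 1.197217; d = 1/u = 0.835270
p = (exp((r-q)*dt) - d) / (u - d) = 0.464808
Discount per step: exp(-r*dt) = 0.996506
Stock lattice S(k, i) with i counting down-moves:
  k=0: S(0,0) = 49.8600
  k=1: S(1,0) = 59.6933; S(1,1) = 41.6466
  k=2: S(2,0) = 71.4658; S(2,1) = 49.8600; S(2,2) = 34.7861
Terminal payoffs V(N, i) = max(S_T - K, 0):
  V(2,0) = 18.415805; V(2,1) = 0.000000; V(2,2) = 0.000000
Backward induction: V(k, i) = exp(-r*dt) * [p * V(k+1, i) + (1-p) * V(k+1, i+1)]; then take max(V_cont, immediate exercise) for American.
  V(1,0) = exp(-r*dt) * [p*18.415805 + (1-p)*0.000000] = 8.529906; exercise = 6.643258; V(1,0) = max -> 8.529906
  V(1,1) = exp(-r*dt) * [p*0.000000 + (1-p)*0.000000] = 0.000000; exercise = 0.000000; V(1,1) = max -> 0.000000
  V(0,0) = exp(-r*dt) * [p*8.529906 + (1-p)*0.000000] = 3.950916; exercise = 0.000000; V(0,0) = max -> 3.950916


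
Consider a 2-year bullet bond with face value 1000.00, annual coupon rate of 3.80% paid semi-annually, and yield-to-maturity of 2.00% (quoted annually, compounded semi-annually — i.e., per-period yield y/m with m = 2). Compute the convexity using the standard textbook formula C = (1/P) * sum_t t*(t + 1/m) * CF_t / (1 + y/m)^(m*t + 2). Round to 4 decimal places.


Answer: Convexity = 4.7246

Derivation:
Coupon per period c = face * coupon_rate / m = 19.000000
Periods per year m = 2; per-period yield y/m = 0.010000
Number of cashflows N = 4
Cashflows (t years, CF_t, discount factor 1/(1+y/m)^(m*t), PV):
  t = 0.5000: CF_t = 19.000000, DF = 0.990099, PV = 18.811881
  t = 1.0000: CF_t = 19.000000, DF = 0.980296, PV = 18.625625
  t = 1.5000: CF_t = 19.000000, DF = 0.970590, PV = 18.441213
  t = 2.0000: CF_t = 1019.000000, DF = 0.960980, PV = 979.238971
Price P = sum_t PV_t = 1035.117690
Convexity numerator sum_t t*(t + 1/m) * CF_t / (1+y/m)^(m*t + 2):
  t = 0.5000: term = 9.220606
  t = 1.0000: term = 27.387940
  t = 1.5000: term = 54.233544
  t = 2.0000: term = 4799.720474
Convexity = (1/P) * sum = 4890.562564 / 1035.117690 = 4.724644


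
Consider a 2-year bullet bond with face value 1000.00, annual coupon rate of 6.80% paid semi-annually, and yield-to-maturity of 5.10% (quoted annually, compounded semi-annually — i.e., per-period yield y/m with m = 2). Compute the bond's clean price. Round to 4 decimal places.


Answer: Price = 1031.9383

Derivation:
Coupon per period c = face * coupon_rate / m = 34.000000
Periods per year m = 2; per-period yield y/m = 0.025500
Number of cashflows N = 4
Cashflows (t years, CF_t, discount factor 1/(1+y/m)^(m*t), PV):
  t = 0.5000: CF_t = 34.000000, DF = 0.975134, PV = 33.154559
  t = 1.0000: CF_t = 34.000000, DF = 0.950886, PV = 32.330140
  t = 1.5000: CF_t = 34.000000, DF = 0.927242, PV = 31.526222
  t = 2.0000: CF_t = 1034.000000, DF = 0.904185, PV = 934.927383
Price P = sum_t PV_t = 1031.938303


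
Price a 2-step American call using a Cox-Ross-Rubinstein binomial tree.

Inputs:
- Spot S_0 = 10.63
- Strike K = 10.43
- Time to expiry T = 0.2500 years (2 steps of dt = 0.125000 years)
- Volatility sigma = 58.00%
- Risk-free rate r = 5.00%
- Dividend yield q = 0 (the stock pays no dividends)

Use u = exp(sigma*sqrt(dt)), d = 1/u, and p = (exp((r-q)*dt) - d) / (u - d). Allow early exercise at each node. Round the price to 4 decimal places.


Answer: Price = V(0,0) = 1.2872

Derivation:
dt = T/N = 0.125000
u = exp(sigma*sqrt(dt)) = 1.227600; d = 1/u = 0.814598
p = (exp((r-q)*dt) - d) / (u - d) = 0.464094
Discount per step: exp(-r*dt) = 0.993769
Stock lattice S(k, i) with i counting down-moves:
  k=0: S(0,0) = 10.6300
  k=1: S(1,0) = 13.0494; S(1,1) = 8.6592
  k=2: S(2,0) = 16.0194; S(2,1) = 10.6300; S(2,2) = 7.0537
Terminal payoffs V(N, i) = max(S_T - K, 0):
  V(2,0) = 5.589426; V(2,1) = 0.200000; V(2,2) = 0.000000
Backward induction: V(k, i) = exp(-r*dt) * [p * V(k+1, i) + (1-p) * V(k+1, i+1)]; then take max(V_cont, immediate exercise) for American.
  V(1,0) = exp(-r*dt) * [p*5.589426 + (1-p)*0.200000] = 2.684371; exercise = 2.619387; V(1,0) = max -> 2.684371
  V(1,1) = exp(-r*dt) * [p*0.200000 + (1-p)*0.000000] = 0.092241; exercise = 0.000000; V(1,1) = max -> 0.092241
  V(0,0) = exp(-r*dt) * [p*2.684371 + (1-p)*0.092241] = 1.287163; exercise = 0.200000; V(0,0) = max -> 1.287163


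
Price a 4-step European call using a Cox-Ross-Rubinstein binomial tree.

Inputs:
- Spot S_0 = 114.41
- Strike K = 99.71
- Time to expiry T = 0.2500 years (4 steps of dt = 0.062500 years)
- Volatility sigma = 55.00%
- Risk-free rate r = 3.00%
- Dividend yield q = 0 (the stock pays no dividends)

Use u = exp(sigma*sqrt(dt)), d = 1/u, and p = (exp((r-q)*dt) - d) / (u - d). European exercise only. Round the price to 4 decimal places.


dt = T/N = 0.062500
u = exp(sigma*sqrt(dt)) = 1.147402; d = 1/u = 0.871534
p = (exp((r-q)*dt) - d) / (u - d) = 0.472482
Discount per step: exp(-r*dt) = 0.998127
Stock lattice S(k, i) with i counting down-moves:
  k=0: S(0,0) = 114.4100
  k=1: S(1,0) = 131.2742; S(1,1) = 99.7122
  k=2: S(2,0) = 150.6243; S(2,1) = 114.4100; S(2,2) = 86.9026
  k=3: S(3,0) = 172.8265; S(3,1) = 131.2742; S(3,2) = 99.7122; S(3,3) = 75.7386
  k=4: S(4,0) = 198.3015; S(4,1) = 150.6243; S(4,2) = 114.4100; S(4,3) = 86.9026; S(4,4) = 66.0088
Terminal payoffs V(N, i) = max(S_T - K, 0):
  V(4,0) = 98.591478; V(4,1) = 50.914275; V(4,2) = 14.700000; V(4,3) = 0.000000; V(4,4) = 0.000000
Backward induction: V(k, i) = exp(-r*dt) * [p * V(k+1, i) + (1-p) * V(k+1, i+1)].
  V(3,0) = exp(-r*dt) * [p*98.591478 + (1-p)*50.914275] = 73.303331
  V(3,1) = exp(-r*dt) * [p*50.914275 + (1-p)*14.700000] = 31.751010
  V(3,2) = exp(-r*dt) * [p*14.700000 + (1-p)*0.000000] = 6.932477
  V(3,3) = exp(-r*dt) * [p*0.000000 + (1-p)*0.000000] = 0.000000
  V(2,0) = exp(-r*dt) * [p*73.303331 + (1-p)*31.751010] = 51.287487
  V(2,1) = exp(-r*dt) * [p*31.751010 + (1-p)*6.932477] = 18.623839
  V(2,2) = exp(-r*dt) * [p*6.932477 + (1-p)*0.000000] = 3.269336
  V(1,0) = exp(-r*dt) * [p*51.287487 + (1-p)*18.623839] = 33.993034
  V(1,1) = exp(-r*dt) * [p*18.623839 + (1-p)*3.269336] = 10.504351
  V(0,0) = exp(-r*dt) * [p*33.993034 + (1-p)*10.504351] = 21.561869

Answer: Price = V(0,0) = 21.5619


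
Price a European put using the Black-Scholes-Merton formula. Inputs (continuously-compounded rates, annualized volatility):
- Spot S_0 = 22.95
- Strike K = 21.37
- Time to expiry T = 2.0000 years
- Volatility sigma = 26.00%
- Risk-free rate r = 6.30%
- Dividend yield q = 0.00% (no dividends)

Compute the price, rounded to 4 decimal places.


d1 = (ln(S/K) + (r - q + 0.5*sigma^2) * T) / (sigma * sqrt(T)) = 0.72051425
d2 = d1 - sigma * sqrt(T) = 0.35281873
exp(-rT) = 0.88161485; exp(-qT) = 1.00000000
P = K * exp(-rT) * N(-d2) - S_0 * exp(-qT) * N(-d1)
N(-d1) = 0.23560421; N(-d2) = 0.36211217
P = 21.3700 * 0.88161485 * 0.36211217 - 22.9500 * 1.00000000 * 0.23560421 = 1.4151

Answer: Price = 1.4151


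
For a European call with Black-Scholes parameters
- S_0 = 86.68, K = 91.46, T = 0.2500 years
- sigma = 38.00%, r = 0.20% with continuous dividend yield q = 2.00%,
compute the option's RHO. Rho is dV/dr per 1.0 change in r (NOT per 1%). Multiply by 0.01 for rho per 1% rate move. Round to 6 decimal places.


d1 = -0.2112028503; d2 = -0.4012028503
phi(d1) = 0.3901430332; exp(-qT) = 0.9950124792; exp(-rT) = 0.9995001250
N(d2) = 0.3441353912
Rho = K*T*exp(-rT)*N(d2) = 91.4600 * 0.2500 * 0.9995001250 * 0.3441353912 = 7.864722

Answer: Rho = 7.864722


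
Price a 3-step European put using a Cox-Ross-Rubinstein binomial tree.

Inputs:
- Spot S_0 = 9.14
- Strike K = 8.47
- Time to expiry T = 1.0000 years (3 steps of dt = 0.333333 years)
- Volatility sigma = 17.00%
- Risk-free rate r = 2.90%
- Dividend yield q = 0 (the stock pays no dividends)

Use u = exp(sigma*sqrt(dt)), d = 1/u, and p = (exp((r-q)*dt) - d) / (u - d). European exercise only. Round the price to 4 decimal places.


dt = T/N = 0.333333
u = exp(sigma*sqrt(dt)) = 1.103128; d = 1/u = 0.906513
p = (exp((r-q)*dt) - d) / (u - d) = 0.524886
Discount per step: exp(-r*dt) = 0.990380
Stock lattice S(k, i) with i counting down-moves:
  k=0: S(0,0) = 9.1400
  k=1: S(1,0) = 10.0826; S(1,1) = 8.2855
  k=2: S(2,0) = 11.1224; S(2,1) = 9.1400; S(2,2) = 7.5109
  k=3: S(3,0) = 12.2694; S(3,1) = 10.0826; S(3,2) = 8.2855; S(3,3) = 6.8088
Terminal payoffs V(N, i) = max(K - S_T, 0):
  V(3,0) = 0.000000; V(3,1) = 0.000000; V(3,2) = 0.184468; V(3,3) = 1.661228
Backward induction: V(k, i) = exp(-r*dt) * [p * V(k+1, i) + (1-p) * V(k+1, i+1)].
  V(2,0) = exp(-r*dt) * [p*0.000000 + (1-p)*0.000000] = 0.000000
  V(2,1) = exp(-r*dt) * [p*0.000000 + (1-p)*0.184468] = 0.086800
  V(2,2) = exp(-r*dt) * [p*0.184468 + (1-p)*1.661228] = 0.877573
  V(1,0) = exp(-r*dt) * [p*0.000000 + (1-p)*0.086800] = 0.040843
  V(1,1) = exp(-r*dt) * [p*0.086800 + (1-p)*0.877573] = 0.458058
  V(0,0) = exp(-r*dt) * [p*0.040843 + (1-p)*0.458058] = 0.236768

Answer: Price = V(0,0) = 0.2368


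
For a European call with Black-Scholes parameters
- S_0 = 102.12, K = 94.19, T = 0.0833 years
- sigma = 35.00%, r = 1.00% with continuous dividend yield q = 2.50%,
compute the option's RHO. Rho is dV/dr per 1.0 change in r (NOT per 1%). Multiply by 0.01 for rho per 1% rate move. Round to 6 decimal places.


d1 = 0.8383535767; d2 = 0.7373374889
phi(d1) = 0.2807314128; exp(-qT) = 0.9979196669; exp(-rT) = 0.9991673468
N(d2) = 0.7695414302
Rho = K*T*exp(-rT)*N(d2) = 94.1900 * 0.0833 * 0.9991673468 * 0.7695414302 = 6.032815

Answer: Rho = 6.032815


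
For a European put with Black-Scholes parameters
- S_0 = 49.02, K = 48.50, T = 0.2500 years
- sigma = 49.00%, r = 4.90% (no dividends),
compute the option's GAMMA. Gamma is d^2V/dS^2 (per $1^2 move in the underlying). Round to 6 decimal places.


d1 = 0.2160288986; d2 = -0.0289711014
phi(d1) = 0.3897410340; exp(-qT) = 1.0000000000; exp(-rT) = 0.9878247258
Gamma = exp(-qT) * phi(d1) / (S * sigma * sqrt(T)) = 1.0000000000 * 0.3897410340 / (49.0200 * 0.4900 * 0.5000000000) = 0.032452

Answer: Gamma = 0.032452


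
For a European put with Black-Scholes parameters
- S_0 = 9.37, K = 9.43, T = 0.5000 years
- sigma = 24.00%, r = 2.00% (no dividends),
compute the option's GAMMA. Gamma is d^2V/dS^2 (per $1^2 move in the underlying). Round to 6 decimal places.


Answer: Gamma = 0.249475

Derivation:
d1 = 0.1061661883; d2 = -0.0635394392
phi(d1) = 0.3967003128; exp(-qT) = 1.0000000000; exp(-rT) = 0.9900498337
Gamma = exp(-qT) * phi(d1) / (S * sigma * sqrt(T)) = 1.0000000000 * 0.3967003128 / (9.3700 * 0.2400 * 0.7071067812) = 0.249475


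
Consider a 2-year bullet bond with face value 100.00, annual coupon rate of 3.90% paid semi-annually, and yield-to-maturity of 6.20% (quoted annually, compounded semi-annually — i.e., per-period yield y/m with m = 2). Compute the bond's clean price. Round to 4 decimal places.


Answer: Price = 95.7355

Derivation:
Coupon per period c = face * coupon_rate / m = 1.950000
Periods per year m = 2; per-period yield y/m = 0.031000
Number of cashflows N = 4
Cashflows (t years, CF_t, discount factor 1/(1+y/m)^(m*t), PV):
  t = 0.5000: CF_t = 1.950000, DF = 0.969932, PV = 1.891368
  t = 1.0000: CF_t = 1.950000, DF = 0.940768, PV = 1.834498
  t = 1.5000: CF_t = 1.950000, DF = 0.912481, PV = 1.779339
  t = 2.0000: CF_t = 101.950000, DF = 0.885045, PV = 90.230335
Price P = sum_t PV_t = 95.735539


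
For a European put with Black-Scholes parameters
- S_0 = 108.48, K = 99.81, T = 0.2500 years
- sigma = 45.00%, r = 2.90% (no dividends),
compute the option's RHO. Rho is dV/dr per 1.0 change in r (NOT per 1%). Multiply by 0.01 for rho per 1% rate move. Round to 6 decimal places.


Answer: Rho = -9.560446

Derivation:
d1 = 0.5149330911; d2 = 0.2899330911
phi(d1) = 0.3494074437; exp(-qT) = 1.0000000000; exp(-rT) = 0.9927762179
N(-d2) = 0.3859337127
Rho = -K*T*exp(-rT)*N(-d2) = -99.8100 * 0.2500 * 0.9927762179 * 0.3859337127 = -9.560446


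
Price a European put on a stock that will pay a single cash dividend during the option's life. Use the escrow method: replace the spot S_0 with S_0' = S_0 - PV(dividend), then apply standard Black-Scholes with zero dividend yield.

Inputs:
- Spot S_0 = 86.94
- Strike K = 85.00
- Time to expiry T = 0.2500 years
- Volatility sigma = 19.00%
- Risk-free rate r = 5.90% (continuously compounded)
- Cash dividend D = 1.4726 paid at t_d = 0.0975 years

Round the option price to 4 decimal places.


PV(D) = D * exp(-r * t_d) = 1.4726 * 0.99426401 = 1.46415319
S_0' = S_0 - PV(D) = 86.9400 - 1.46415319 = 85.47584681
d1 = (ln(S_0'/K) + (r + sigma^2/2)*T) / (sigma*sqrt(T)) = 0.26152722
d2 = d1 - sigma*sqrt(T) = 0.16652722
exp(-rT) = 0.98535825
N(-d1) = 0.39684298; N(-d2) = 0.43387103
P = K * exp(-rT) * N(-d2) - S_0' * N(-d1) = 85.0000 * 0.98535825 * 0.43387103 - 85.47584681 * 0.39684298 = 2.4186

Answer: Price = 2.4186


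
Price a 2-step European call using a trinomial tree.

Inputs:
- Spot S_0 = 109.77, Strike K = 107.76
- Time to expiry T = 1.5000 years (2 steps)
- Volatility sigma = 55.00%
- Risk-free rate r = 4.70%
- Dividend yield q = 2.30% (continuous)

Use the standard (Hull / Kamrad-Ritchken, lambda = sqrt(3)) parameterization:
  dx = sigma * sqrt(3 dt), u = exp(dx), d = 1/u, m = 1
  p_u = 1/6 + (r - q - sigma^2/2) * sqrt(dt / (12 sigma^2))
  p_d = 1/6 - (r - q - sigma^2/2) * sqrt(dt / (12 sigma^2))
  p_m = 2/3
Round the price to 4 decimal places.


dt = T/N = 0.750000; dx = sigma*sqrt(3*dt) = 0.825000
u = exp(dx) = 2.281881; d = 1/u = 0.438235
p_u = 0.108826, p_m = 0.666667, p_d = 0.224508
Discount per step: exp(-r*dt) = 0.965364
Stock lattice S(k, j) with j the centered position index:
  k=0: S(0,+0) = 109.7700
  k=1: S(1,-1) = 48.1051; S(1,+0) = 109.7700; S(1,+1) = 250.4821
  k=2: S(2,-2) = 21.0813; S(2,-1) = 48.1051; S(2,+0) = 109.7700; S(2,+1) = 250.4821; S(2,+2) = 571.5702
Terminal payoffs V(N, j) = max(S_T - K, 0):
  V(2,-2) = 0.000000; V(2,-1) = 0.000000; V(2,+0) = 2.010000; V(2,+1) = 142.722052; V(2,+2) = 463.810176
Backward induction: V(k, j) = exp(-r*dt) * [p_u * V(k+1, j+1) + p_m * V(k+1, j) + p_d * V(k+1, j-1)]
  V(1,-1) = exp(-r*dt) * [p_u*2.010000 + p_m*0.000000 + p_d*0.000000] = 0.211164
  V(1,+0) = exp(-r*dt) * [p_u*142.722052 + p_m*2.010000 + p_d*0.000000] = 16.287463
  V(1,+1) = exp(-r*dt) * [p_u*463.810176 + p_m*142.722052 + p_d*2.010000] = 141.014383
  V(0,+0) = exp(-r*dt) * [p_u*141.014383 + p_m*16.287463 + p_d*0.211164] = 25.342461

Answer: Price = V(0,0) = 25.3425


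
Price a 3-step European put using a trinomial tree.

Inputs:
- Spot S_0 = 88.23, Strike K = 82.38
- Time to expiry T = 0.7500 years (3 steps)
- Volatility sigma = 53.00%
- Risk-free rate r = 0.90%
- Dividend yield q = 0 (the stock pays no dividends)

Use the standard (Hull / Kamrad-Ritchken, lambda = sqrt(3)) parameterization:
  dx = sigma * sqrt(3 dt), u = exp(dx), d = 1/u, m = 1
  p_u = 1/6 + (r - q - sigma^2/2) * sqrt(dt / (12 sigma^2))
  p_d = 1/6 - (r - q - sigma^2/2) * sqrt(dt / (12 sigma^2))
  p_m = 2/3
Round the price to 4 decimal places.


dt = T/N = 0.250000; dx = sigma*sqrt(3*dt) = 0.458993
u = exp(dx) = 1.582480; d = 1/u = 0.631919
p_u = 0.130868, p_m = 0.666667, p_d = 0.202465
Discount per step: exp(-r*dt) = 0.997753
Stock lattice S(k, j) with j the centered position index:
  k=0: S(0,+0) = 88.2300
  k=1: S(1,-1) = 55.7542; S(1,+0) = 88.2300; S(1,+1) = 139.6222
  k=2: S(2,-2) = 35.2322; S(2,-1) = 55.7542; S(2,+0) = 88.2300; S(2,+1) = 139.6222; S(2,+2) = 220.9495
  k=3: S(3,-3) = 22.2639; S(3,-2) = 35.2322; S(3,-1) = 55.7542; S(3,+0) = 88.2300; S(3,+1) = 139.6222; S(3,+2) = 220.9495; S(3,+3) = 349.6482
Terminal payoffs V(N, j) = max(K - S_T, 0):
  V(3,-3) = 60.116097; V(3,-2) = 47.147811; V(3,-1) = 26.625754; V(3,+0) = 0.000000; V(3,+1) = 0.000000; V(3,+2) = 0.000000; V(3,+3) = 0.000000
Backward induction: V(k, j) = exp(-r*dt) * [p_u * V(k+1, j+1) + p_m * V(k+1, j) + p_d * V(k+1, j-1)]
  V(2,-2) = exp(-r*dt) * [p_u*26.625754 + p_m*47.147811 + p_d*60.116097] = 46.981923
  V(2,-1) = exp(-r*dt) * [p_u*0.000000 + p_m*26.625754 + p_d*47.147811] = 27.234941
  V(2,+0) = exp(-r*dt) * [p_u*0.000000 + p_m*0.000000 + p_d*26.625754] = 5.378670
  V(2,+1) = exp(-r*dt) * [p_u*0.000000 + p_m*0.000000 + p_d*0.000000] = 0.000000
  V(2,+2) = exp(-r*dt) * [p_u*0.000000 + p_m*0.000000 + p_d*0.000000] = 0.000000
  V(1,-1) = exp(-r*dt) * [p_u*5.378670 + p_m*27.234941 + p_d*46.981923] = 28.308958
  V(1,+0) = exp(-r*dt) * [p_u*0.000000 + p_m*5.378670 + p_d*27.234941] = 9.079454
  V(1,+1) = exp(-r*dt) * [p_u*0.000000 + p_m*0.000000 + p_d*5.378670] = 1.086546
  V(0,+0) = exp(-r*dt) * [p_u*1.086546 + p_m*9.079454 + p_d*28.308958] = 11.899935

Answer: Price = V(0,0) = 11.8999


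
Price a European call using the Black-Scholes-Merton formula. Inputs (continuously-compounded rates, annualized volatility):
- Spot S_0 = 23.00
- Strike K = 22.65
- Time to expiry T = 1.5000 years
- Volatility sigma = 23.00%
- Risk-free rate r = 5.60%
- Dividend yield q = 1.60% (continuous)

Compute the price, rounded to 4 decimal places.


Answer: Price = 3.3241

Derivation:
d1 = (ln(S/K) + (r - q + 0.5*sigma^2) * T) / (sigma * sqrt(T)) = 0.40828153
d2 = d1 - sigma * sqrt(T) = 0.12659021
exp(-rT) = 0.91943126; exp(-qT) = 0.97628571
C = S_0 * exp(-qT) * N(d1) - K * exp(-rT) * N(d2)
N(d1) = 0.65846650; N(d2) = 0.55036763
C = 23.0000 * 0.97628571 * 0.65846650 - 22.6500 * 0.91943126 * 0.55036763 = 3.3241


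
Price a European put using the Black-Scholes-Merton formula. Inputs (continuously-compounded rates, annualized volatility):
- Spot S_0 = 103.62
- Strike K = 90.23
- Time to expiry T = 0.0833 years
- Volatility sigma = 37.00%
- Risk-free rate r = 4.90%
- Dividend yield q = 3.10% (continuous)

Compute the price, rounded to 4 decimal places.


d1 = (ln(S/K) + (r - q + 0.5*sigma^2) * T) / (sigma * sqrt(T)) = 1.36315959
d2 = d1 - sigma * sqrt(T) = 1.25637116
exp(-rT) = 0.99592662; exp(-qT) = 0.99742103
P = K * exp(-rT) * N(-d2) - S_0 * exp(-qT) * N(-d1)
N(-d1) = 0.08641611; N(-d2) = 0.10449072
P = 90.2300 * 0.99592662 * 0.10449072 - 103.6200 * 0.99742103 * 0.08641611 = 0.4584

Answer: Price = 0.4584


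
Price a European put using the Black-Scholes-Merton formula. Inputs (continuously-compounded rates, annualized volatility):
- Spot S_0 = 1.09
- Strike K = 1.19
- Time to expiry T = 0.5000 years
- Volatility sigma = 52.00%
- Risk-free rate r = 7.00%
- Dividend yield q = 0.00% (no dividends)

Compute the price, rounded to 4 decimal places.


Answer: Price = 0.1945

Derivation:
d1 = (ln(S/K) + (r - q + 0.5*sigma^2) * T) / (sigma * sqrt(T)) = 0.04031702
d2 = d1 - sigma * sqrt(T) = -0.32737850
exp(-rT) = 0.96560542; exp(-qT) = 1.00000000
P = K * exp(-rT) * N(-d2) - S_0 * exp(-qT) * N(-d1)
N(-d1) = 0.48392019; N(-d2) = 0.62830919
P = 1.1900 * 0.96560542 * 0.62830919 - 1.0900 * 1.00000000 * 0.48392019 = 0.1945


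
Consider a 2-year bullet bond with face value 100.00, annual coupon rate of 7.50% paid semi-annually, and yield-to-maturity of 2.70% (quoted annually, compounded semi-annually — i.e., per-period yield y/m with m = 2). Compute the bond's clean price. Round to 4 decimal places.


Coupon per period c = face * coupon_rate / m = 3.750000
Periods per year m = 2; per-period yield y/m = 0.013500
Number of cashflows N = 4
Cashflows (t years, CF_t, discount factor 1/(1+y/m)^(m*t), PV):
  t = 0.5000: CF_t = 3.750000, DF = 0.986680, PV = 3.700049
  t = 1.0000: CF_t = 3.750000, DF = 0.973537, PV = 3.650764
  t = 1.5000: CF_t = 3.750000, DF = 0.960569, PV = 3.602135
  t = 2.0000: CF_t = 103.750000, DF = 0.947774, PV = 98.331597
Price P = sum_t PV_t = 109.284546

Answer: Price = 109.2845


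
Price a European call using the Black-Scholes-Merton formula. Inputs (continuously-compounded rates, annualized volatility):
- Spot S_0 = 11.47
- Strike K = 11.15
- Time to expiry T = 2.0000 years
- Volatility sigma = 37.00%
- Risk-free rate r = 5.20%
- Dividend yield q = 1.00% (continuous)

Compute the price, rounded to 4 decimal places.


d1 = (ln(S/K) + (r - q + 0.5*sigma^2) * T) / (sigma * sqrt(T)) = 0.47623725
d2 = d1 - sigma * sqrt(T) = -0.04702177
exp(-rT) = 0.90122530; exp(-qT) = 0.98019867
C = S_0 * exp(-qT) * N(d1) - K * exp(-rT) * N(d2)
N(d1) = 0.68304732; N(d2) = 0.48124794
C = 11.4700 * 0.98019867 * 0.68304732 - 11.1500 * 0.90122530 * 0.48124794 = 2.8435

Answer: Price = 2.8435


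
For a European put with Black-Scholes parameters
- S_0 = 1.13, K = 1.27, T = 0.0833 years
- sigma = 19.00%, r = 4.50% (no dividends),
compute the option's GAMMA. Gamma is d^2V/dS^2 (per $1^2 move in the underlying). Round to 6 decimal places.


Answer: Gamma = 0.813303

Derivation:
d1 = -2.0341481608; d2 = -2.0889854657
phi(d1) = 0.0503972886; exp(-qT) = 1.0000000000; exp(-rT) = 0.9962585169
Gamma = exp(-qT) * phi(d1) / (S * sigma * sqrt(T)) = 1.0000000000 * 0.0503972886 / (1.1300 * 0.1900 * 0.2886173938) = 0.813303


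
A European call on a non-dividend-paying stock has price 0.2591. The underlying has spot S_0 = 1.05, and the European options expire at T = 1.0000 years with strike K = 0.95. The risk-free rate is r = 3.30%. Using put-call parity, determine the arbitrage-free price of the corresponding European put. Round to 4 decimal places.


Put-call parity: C - P = S_0 * exp(-qT) - K * exp(-rT).
S_0 * exp(-qT) = 1.0500 * 1.00000000 = 1.05000000
K * exp(-rT) = 0.9500 * 0.96753856 = 0.91916163
P = C - S*exp(-qT) + K*exp(-rT)
P = 0.2591 - 1.05000000 + 0.91916163 = 0.1283

Answer: Put price = 0.1283


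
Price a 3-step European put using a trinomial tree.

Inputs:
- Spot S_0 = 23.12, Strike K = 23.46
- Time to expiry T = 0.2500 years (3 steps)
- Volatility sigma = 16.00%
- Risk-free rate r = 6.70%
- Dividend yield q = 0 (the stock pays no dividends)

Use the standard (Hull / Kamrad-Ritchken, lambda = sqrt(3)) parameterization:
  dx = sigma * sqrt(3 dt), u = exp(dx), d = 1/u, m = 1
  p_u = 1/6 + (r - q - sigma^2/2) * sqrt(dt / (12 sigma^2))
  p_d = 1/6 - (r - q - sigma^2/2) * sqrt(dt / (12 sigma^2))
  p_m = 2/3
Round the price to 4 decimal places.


dt = T/N = 0.083333; dx = sigma*sqrt(3*dt) = 0.080000
u = exp(dx) = 1.083287; d = 1/u = 0.923116
p_u = 0.194896, p_m = 0.666667, p_d = 0.138437
Discount per step: exp(-r*dt) = 0.994432
Stock lattice S(k, j) with j the centered position index:
  k=0: S(0,+0) = 23.1200
  k=1: S(1,-1) = 21.3424; S(1,+0) = 23.1200; S(1,+1) = 25.0456
  k=2: S(2,-2) = 19.7016; S(2,-1) = 21.3424; S(2,+0) = 23.1200; S(2,+1) = 25.0456; S(2,+2) = 27.1316
  k=3: S(3,-3) = 18.1868; S(3,-2) = 19.7016; S(3,-1) = 21.3424; S(3,+0) = 23.1200; S(3,+1) = 25.0456; S(3,+2) = 27.1316; S(3,+3) = 29.3913
Terminal payoffs V(N, j) = max(K - S_T, 0):
  V(3,-3) = 5.273164; V(3,-2) = 3.758436; V(3,-1) = 2.117550; V(3,+0) = 0.340000; V(3,+1) = 0.000000; V(3,+2) = 0.000000; V(3,+3) = 0.000000
Backward induction: V(k, j) = exp(-r*dt) * [p_u * V(k+1, j+1) + p_m * V(k+1, j) + p_d * V(k+1, j-1)]
  V(2,-2) = exp(-r*dt) * [p_u*2.117550 + p_m*3.758436 + p_d*5.273164] = 3.628016
  V(2,-1) = exp(-r*dt) * [p_u*0.340000 + p_m*2.117550 + p_d*3.758436] = 1.987147
  V(2,+0) = exp(-r*dt) * [p_u*0.000000 + p_m*0.340000 + p_d*2.117550] = 0.516921
  V(2,+1) = exp(-r*dt) * [p_u*0.000000 + p_m*0.000000 + p_d*0.340000] = 0.046807
  V(2,+2) = exp(-r*dt) * [p_u*0.000000 + p_m*0.000000 + p_d*0.000000] = 0.000000
  V(1,-1) = exp(-r*dt) * [p_u*0.516921 + p_m*1.987147 + p_d*3.628016] = 1.917031
  V(1,+0) = exp(-r*dt) * [p_u*0.046807 + p_m*0.516921 + p_d*1.987147] = 0.625331
  V(1,+1) = exp(-r*dt) * [p_u*0.000000 + p_m*0.046807 + p_d*0.516921] = 0.102194
  V(0,+0) = exp(-r*dt) * [p_u*0.102194 + p_m*0.625331 + p_d*1.917031] = 0.698284

Answer: Price = V(0,0) = 0.6983


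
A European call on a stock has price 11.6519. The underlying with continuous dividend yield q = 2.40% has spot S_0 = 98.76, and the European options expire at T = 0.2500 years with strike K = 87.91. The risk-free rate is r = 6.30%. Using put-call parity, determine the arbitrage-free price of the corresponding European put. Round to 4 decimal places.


Answer: Put price = 0.0189

Derivation:
Put-call parity: C - P = S_0 * exp(-qT) - K * exp(-rT).
S_0 * exp(-qT) = 98.7600 * 0.99401796 = 98.16921413
K * exp(-rT) = 87.9100 * 0.98437338 = 86.53626407
P = C - S*exp(-qT) + K*exp(-rT)
P = 11.6519 - 98.16921413 + 86.53626407 = 0.0189


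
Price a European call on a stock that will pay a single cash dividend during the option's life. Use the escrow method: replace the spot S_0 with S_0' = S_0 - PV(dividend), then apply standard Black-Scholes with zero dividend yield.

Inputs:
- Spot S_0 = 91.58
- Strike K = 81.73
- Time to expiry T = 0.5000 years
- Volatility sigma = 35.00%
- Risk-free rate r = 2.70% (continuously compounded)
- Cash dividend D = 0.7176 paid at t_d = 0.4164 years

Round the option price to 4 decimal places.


Answer: Price = 14.5229

Derivation:
PV(D) = D * exp(-r * t_d) = 0.7176 * 0.98882016 = 0.70957735
S_0' = S_0 - PV(D) = 91.5800 - 0.70957735 = 90.87042265
d1 = (ln(S_0'/K) + (r + sigma^2/2)*T) / (sigma*sqrt(T)) = 0.60665088
d2 = d1 - sigma*sqrt(T) = 0.35916351
exp(-rT) = 0.98659072
N(d1) = 0.72795869; N(d2) = 0.64026361
C = S_0' * N(d1) - K * exp(-rT) * N(d2) = 90.87042265 * 0.72795869 - 81.7300 * 0.98659072 * 0.64026361 = 14.5229


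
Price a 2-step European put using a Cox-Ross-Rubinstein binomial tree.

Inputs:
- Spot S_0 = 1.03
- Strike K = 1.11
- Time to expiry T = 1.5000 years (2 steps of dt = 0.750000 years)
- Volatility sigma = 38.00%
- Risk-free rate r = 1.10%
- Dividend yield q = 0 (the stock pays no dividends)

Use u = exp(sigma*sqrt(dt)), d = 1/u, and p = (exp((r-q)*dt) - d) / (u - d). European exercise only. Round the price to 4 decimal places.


dt = T/N = 0.750000
u = exp(sigma*sqrt(dt)) = 1.389702; d = 1/u = 0.719579
p = (exp((r-q)*dt) - d) / (u - d) = 0.430824
Discount per step: exp(-r*dt) = 0.991784
Stock lattice S(k, i) with i counting down-moves:
  k=0: S(0,0) = 1.0300
  k=1: S(1,0) = 1.4314; S(1,1) = 0.7412
  k=2: S(2,0) = 1.9892; S(2,1) = 1.0300; S(2,2) = 0.5333
Terminal payoffs V(N, i) = max(K - S_T, 0):
  V(2,0) = 0.000000; V(2,1) = 0.080000; V(2,2) = 0.576673
Backward induction: V(k, i) = exp(-r*dt) * [p * V(k+1, i) + (1-p) * V(k+1, i+1)].
  V(1,0) = exp(-r*dt) * [p*0.000000 + (1-p)*0.080000] = 0.045160
  V(1,1) = exp(-r*dt) * [p*0.080000 + (1-p)*0.576673] = 0.359714
  V(0,0) = exp(-r*dt) * [p*0.045160 + (1-p)*0.359714] = 0.222355

Answer: Price = V(0,0) = 0.2224


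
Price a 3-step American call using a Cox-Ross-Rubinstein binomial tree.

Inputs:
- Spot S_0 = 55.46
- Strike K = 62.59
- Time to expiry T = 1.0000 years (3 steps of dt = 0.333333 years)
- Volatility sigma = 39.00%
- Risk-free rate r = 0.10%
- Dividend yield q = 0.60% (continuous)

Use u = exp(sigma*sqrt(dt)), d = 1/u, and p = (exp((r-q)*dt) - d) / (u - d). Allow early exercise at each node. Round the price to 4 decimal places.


Answer: Price = V(0,0) = 6.2205

Derivation:
dt = T/N = 0.333333
u = exp(sigma*sqrt(dt)) = 1.252531; d = 1/u = 0.798383
p = (exp((r-q)*dt) - d) / (u - d) = 0.440278
Discount per step: exp(-r*dt) = 0.999667
Stock lattice S(k, i) with i counting down-moves:
  k=0: S(0,0) = 55.4600
  k=1: S(1,0) = 69.4654; S(1,1) = 44.2783
  k=2: S(2,0) = 87.0076; S(2,1) = 55.4600; S(2,2) = 35.3511
  k=3: S(3,0) = 108.9797; S(3,1) = 69.4654; S(3,2) = 44.2783; S(3,3) = 28.2237
Terminal payoffs V(N, i) = max(S_T - K, 0):
  V(3,0) = 46.389725; V(3,1) = 6.875390; V(3,2) = 0.000000; V(3,3) = 0.000000
Backward induction: V(k, i) = exp(-r*dt) * [p * V(k+1, i) + (1-p) * V(k+1, i+1)]; then take max(V_cont, immediate exercise) for American.
  V(2,0) = exp(-r*dt) * [p*46.389725 + (1-p)*6.875390] = 24.264599; exercise = 24.417581; V(2,0) = max -> 24.417581
  V(2,1) = exp(-r*dt) * [p*6.875390 + (1-p)*0.000000] = 3.026075; exercise = 0.000000; V(2,1) = max -> 3.026075
  V(2,2) = exp(-r*dt) * [p*0.000000 + (1-p)*0.000000] = 0.000000; exercise = 0.000000; V(2,2) = max -> 0.000000
  V(1,0) = exp(-r*dt) * [p*24.417581 + (1-p)*3.026075] = 12.440141; exercise = 6.875390; V(1,0) = max -> 12.440141
  V(1,1) = exp(-r*dt) * [p*3.026075 + (1-p)*0.000000] = 1.331871; exercise = 0.000000; V(1,1) = max -> 1.331871
  V(0,0) = exp(-r*dt) * [p*12.440141 + (1-p)*1.331871] = 6.220526; exercise = 0.000000; V(0,0) = max -> 6.220526


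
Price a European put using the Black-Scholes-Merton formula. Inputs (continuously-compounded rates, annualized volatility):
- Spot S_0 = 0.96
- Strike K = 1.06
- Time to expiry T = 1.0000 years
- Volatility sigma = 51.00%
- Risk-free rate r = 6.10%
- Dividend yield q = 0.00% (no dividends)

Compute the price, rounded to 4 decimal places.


Answer: Price = 0.2162

Derivation:
d1 = (ln(S/K) + (r - q + 0.5*sigma^2) * T) / (sigma * sqrt(T)) = 0.18031196
d2 = d1 - sigma * sqrt(T) = -0.32968804
exp(-rT) = 0.94082324; exp(-qT) = 1.00000000
P = K * exp(-rT) * N(-d2) - S_0 * exp(-qT) * N(-d1)
N(-d1) = 0.42845384; N(-d2) = 0.62918216
P = 1.0600 * 0.94082324 * 0.62918216 - 0.9600 * 1.00000000 * 0.42845384 = 0.2162


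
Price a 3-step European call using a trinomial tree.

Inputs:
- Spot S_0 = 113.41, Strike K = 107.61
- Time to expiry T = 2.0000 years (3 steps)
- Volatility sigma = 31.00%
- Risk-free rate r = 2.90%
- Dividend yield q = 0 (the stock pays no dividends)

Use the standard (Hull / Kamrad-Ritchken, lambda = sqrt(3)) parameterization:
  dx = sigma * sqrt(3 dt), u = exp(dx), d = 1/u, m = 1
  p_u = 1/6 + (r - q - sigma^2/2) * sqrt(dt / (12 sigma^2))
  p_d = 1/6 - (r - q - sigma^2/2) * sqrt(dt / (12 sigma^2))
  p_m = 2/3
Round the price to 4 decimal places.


dt = T/N = 0.666667; dx = sigma*sqrt(3*dt) = 0.438406
u = exp(dx) = 1.550234; d = 1/u = 0.645064
p_u = 0.152182, p_m = 0.666667, p_d = 0.181151
Discount per step: exp(-r*dt) = 0.980852
Stock lattice S(k, j) with j the centered position index:
  k=0: S(0,+0) = 113.4100
  k=1: S(1,-1) = 73.1567; S(1,+0) = 113.4100; S(1,+1) = 175.8121
  k=2: S(2,-2) = 47.1907; S(2,-1) = 73.1567; S(2,+0) = 113.4100; S(2,+1) = 175.8121; S(2,+2) = 272.5500
  k=3: S(3,-3) = 30.4410; S(3,-2) = 47.1907; S(3,-1) = 73.1567; S(3,+0) = 113.4100; S(3,+1) = 175.8121; S(3,+2) = 272.5500; S(3,+3) = 422.5164
Terminal payoffs V(N, j) = max(S_T - K, 0):
  V(3,-3) = 0.000000; V(3,-2) = 0.000000; V(3,-1) = 0.000000; V(3,+0) = 5.800000; V(3,+1) = 68.202094; V(3,+2) = 164.939972; V(3,+3) = 314.906367
Backward induction: V(k, j) = exp(-r*dt) * [p_u * V(k+1, j+1) + p_m * V(k+1, j) + p_d * V(k+1, j-1)]
  V(2,-2) = exp(-r*dt) * [p_u*0.000000 + p_m*0.000000 + p_d*0.000000] = 0.000000
  V(2,-1) = exp(-r*dt) * [p_u*5.800000 + p_m*0.000000 + p_d*0.000000] = 0.865757
  V(2,+0) = exp(-r*dt) * [p_u*68.202094 + p_m*5.800000 + p_d*0.000000] = 13.973050
  V(2,+1) = exp(-r*dt) * [p_u*164.939972 + p_m*68.202094 + p_d*5.800000] = 70.248347
  V(2,+2) = exp(-r*dt) * [p_u*314.906367 + p_m*164.939972 + p_d*68.202094] = 166.978399
  V(1,-1) = exp(-r*dt) * [p_u*13.973050 + p_m*0.865757 + p_d*0.000000] = 2.651855
  V(1,+0) = exp(-r*dt) * [p_u*70.248347 + p_m*13.973050 + p_d*0.865757] = 19.776691
  V(1,+1) = exp(-r*dt) * [p_u*166.978399 + p_m*70.248347 + p_d*13.973050] = 73.342875
  V(0,+0) = exp(-r*dt) * [p_u*73.342875 + p_m*19.776691 + p_d*2.651855] = 24.350974

Answer: Price = V(0,0) = 24.3510


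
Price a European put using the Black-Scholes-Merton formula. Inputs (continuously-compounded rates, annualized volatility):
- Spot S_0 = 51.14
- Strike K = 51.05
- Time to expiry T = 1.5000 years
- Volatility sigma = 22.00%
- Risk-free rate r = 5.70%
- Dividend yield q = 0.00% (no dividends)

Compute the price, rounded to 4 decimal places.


d1 = (ln(S/K) + (r - q + 0.5*sigma^2) * T) / (sigma * sqrt(T)) = 0.45857946
d2 = d1 - sigma * sqrt(T) = 0.18913559
exp(-rT) = 0.91805314; exp(-qT) = 1.00000000
P = K * exp(-rT) * N(-d2) - S_0 * exp(-qT) * N(-d1)
N(-d1) = 0.32326809; N(-d2) = 0.42499327
P = 51.0500 * 0.91805314 * 0.42499327 - 51.1400 * 1.00000000 * 0.32326809 = 3.3861

Answer: Price = 3.3861


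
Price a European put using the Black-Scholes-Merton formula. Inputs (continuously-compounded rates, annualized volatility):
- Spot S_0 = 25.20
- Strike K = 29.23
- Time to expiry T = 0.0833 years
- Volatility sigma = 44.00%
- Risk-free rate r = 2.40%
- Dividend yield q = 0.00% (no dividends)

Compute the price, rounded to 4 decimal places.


d1 = (ln(S/K) + (r - q + 0.5*sigma^2) * T) / (sigma * sqrt(T)) = -1.08896090
d2 = d1 - sigma * sqrt(T) = -1.21595255
exp(-rT) = 0.99800280; exp(-qT) = 1.00000000
P = K * exp(-rT) * N(-d2) - S_0 * exp(-qT) * N(-d1)
N(-d1) = 0.86191444; N(-d2) = 0.88799850
P = 29.2300 * 0.99800280 * 0.88799850 - 25.2000 * 1.00000000 * 0.86191444 = 4.1841

Answer: Price = 4.1841


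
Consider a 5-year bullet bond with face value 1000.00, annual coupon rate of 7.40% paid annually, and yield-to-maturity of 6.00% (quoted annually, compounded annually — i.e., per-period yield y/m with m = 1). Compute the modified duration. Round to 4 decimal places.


Answer: Modified duration = 4.1293

Derivation:
Coupon per period c = face * coupon_rate / m = 74.000000
Periods per year m = 1; per-period yield y/m = 0.060000
Number of cashflows N = 5
Cashflows (t years, CF_t, discount factor 1/(1+y/m)^(m*t), PV):
  t = 1.0000: CF_t = 74.000000, DF = 0.943396, PV = 69.811321
  t = 2.0000: CF_t = 74.000000, DF = 0.889996, PV = 65.859737
  t = 3.0000: CF_t = 74.000000, DF = 0.839619, PV = 62.131827
  t = 4.0000: CF_t = 74.000000, DF = 0.792094, PV = 58.614931
  t = 5.0000: CF_t = 1074.000000, DF = 0.747258, PV = 802.555278
Price P = sum_t PV_t = 1058.973093
First compute Macaulay numerator sum_t t * PV_t:
  t * PV_t at t = 1.0000: 69.811321
  t * PV_t at t = 2.0000: 131.719473
  t * PV_t at t = 3.0000: 186.395481
  t * PV_t at t = 4.0000: 234.459724
  t * PV_t at t = 5.0000: 4012.776388
Macaulay duration D = 4635.162387 / 1058.973093 = 4.377035
Modified duration = D / (1 + y/m) = 4.377035 / (1 + 0.060000) = 4.129278


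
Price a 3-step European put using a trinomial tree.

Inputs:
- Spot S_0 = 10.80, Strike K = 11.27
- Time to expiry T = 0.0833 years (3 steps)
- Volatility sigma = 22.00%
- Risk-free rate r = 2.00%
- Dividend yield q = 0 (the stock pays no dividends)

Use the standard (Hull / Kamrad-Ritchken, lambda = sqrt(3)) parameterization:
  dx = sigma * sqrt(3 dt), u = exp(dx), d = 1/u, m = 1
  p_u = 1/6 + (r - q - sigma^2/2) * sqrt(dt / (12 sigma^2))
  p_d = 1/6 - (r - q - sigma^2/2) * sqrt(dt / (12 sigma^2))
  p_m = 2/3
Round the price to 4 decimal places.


dt = T/N = 0.027767; dx = sigma*sqrt(3*dt) = 0.063496
u = exp(dx) = 1.065555; d = 1/u = 0.938478
p_u = 0.165748, p_m = 0.666667, p_d = 0.167585
Discount per step: exp(-r*dt) = 0.999445
Stock lattice S(k, j) with j the centered position index:
  k=0: S(0,+0) = 10.8000
  k=1: S(1,-1) = 10.1356; S(1,+0) = 10.8000; S(1,+1) = 11.5080
  k=2: S(2,-2) = 9.5120; S(2,-1) = 10.1356; S(2,+0) = 10.8000; S(2,+1) = 11.5080; S(2,+2) = 12.2624
  k=3: S(3,-3) = 8.9268; S(3,-2) = 9.5120; S(3,-1) = 10.1356; S(3,+0) = 10.8000; S(3,+1) = 11.5080; S(3,+2) = 12.2624; S(3,+3) = 13.0663
Terminal payoffs V(N, j) = max(K - S_T, 0):
  V(3,-3) = 2.343194; V(3,-2) = 1.757997; V(3,-1) = 1.134437; V(3,+0) = 0.470000; V(3,+1) = 0.000000; V(3,+2) = 0.000000; V(3,+3) = 0.000000
Backward induction: V(k, j) = exp(-r*dt) * [p_u * V(k+1, j+1) + p_m * V(k+1, j) + p_d * V(k+1, j-1)]
  V(2,-2) = exp(-r*dt) * [p_u*1.134437 + p_m*1.757997 + p_d*2.343194] = 1.751740
  V(2,-1) = exp(-r*dt) * [p_u*0.470000 + p_m*1.134437 + p_d*1.757997] = 1.128180
  V(2,+0) = exp(-r*dt) * [p_u*0.000000 + p_m*0.470000 + p_d*1.134437] = 0.503168
  V(2,+1) = exp(-r*dt) * [p_u*0.000000 + p_m*0.000000 + p_d*0.470000] = 0.078721
  V(2,+2) = exp(-r*dt) * [p_u*0.000000 + p_m*0.000000 + p_d*0.000000] = 0.000000
  V(1,-1) = exp(-r*dt) * [p_u*0.503168 + p_m*1.128180 + p_d*1.751740] = 1.128458
  V(1,+0) = exp(-r*dt) * [p_u*0.078721 + p_m*0.503168 + p_d*1.128180] = 0.537261
  V(1,+1) = exp(-r*dt) * [p_u*0.000000 + p_m*0.078721 + p_d*0.503168] = 0.136728
  V(0,+0) = exp(-r*dt) * [p_u*0.136728 + p_m*0.537261 + p_d*1.128458] = 0.569633

Answer: Price = V(0,0) = 0.5696


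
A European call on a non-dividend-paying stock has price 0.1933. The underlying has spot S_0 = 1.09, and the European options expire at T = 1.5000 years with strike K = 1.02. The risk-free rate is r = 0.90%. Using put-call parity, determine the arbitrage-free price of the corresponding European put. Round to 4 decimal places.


Answer: Put price = 0.1096

Derivation:
Put-call parity: C - P = S_0 * exp(-qT) - K * exp(-rT).
S_0 * exp(-qT) = 1.0900 * 1.00000000 = 1.09000000
K * exp(-rT) = 1.0200 * 0.98659072 = 1.00632253
P = C - S*exp(-qT) + K*exp(-rT)
P = 0.1933 - 1.09000000 + 1.00632253 = 0.1096
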